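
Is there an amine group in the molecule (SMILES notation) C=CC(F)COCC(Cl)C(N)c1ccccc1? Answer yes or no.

C=C double bond → alkene.
halogen on an sp³ carbon → alkyl halide.
C–O–C with sp³ carbons on both sides and no adjacent C=O → ether.
halogen on an sp³ carbon → alkyl halide.
–NH2 on an sp³ carbon with no adjacent C=O → amine.
–C6H5 phenyl ring → arene.
The CH(NH2) segment supplies the amine: –NH2 on an sp³ carbon with no adjacent C=O → amine.

yes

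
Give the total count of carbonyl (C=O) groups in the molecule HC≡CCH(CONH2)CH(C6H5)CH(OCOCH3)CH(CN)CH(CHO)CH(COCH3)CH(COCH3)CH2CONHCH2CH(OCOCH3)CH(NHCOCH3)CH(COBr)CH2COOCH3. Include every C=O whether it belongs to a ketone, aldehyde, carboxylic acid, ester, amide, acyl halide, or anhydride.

10

CH(CONH2): amide, 1 C=O (running total 1).
CH(OCOCH3): ester, 1 C=O (running total 2).
CH(CHO): aldehyde, 1 C=O (running total 3).
CH(COCH3): ketone, 1 C=O (running total 4).
CH(COCH3): ketone, 1 C=O (running total 5).
CH2CONHCH2: amide, 1 C=O (running total 6).
CH(OCOCH3): ester, 1 C=O (running total 7).
CH(NHCOCH3): amide, 1 C=O (running total 8).
CH(COBr): acyl halide, 1 C=O (running total 9).
COOCH3: ester, 1 C=O (running total 10).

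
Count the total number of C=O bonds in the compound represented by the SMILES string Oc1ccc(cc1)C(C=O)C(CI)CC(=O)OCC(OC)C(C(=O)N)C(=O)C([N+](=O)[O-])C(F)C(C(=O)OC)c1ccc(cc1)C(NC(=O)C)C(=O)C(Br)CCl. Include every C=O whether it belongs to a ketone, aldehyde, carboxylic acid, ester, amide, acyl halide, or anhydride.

CH(CHO): aldehyde, 1 C=O (running total 1).
CH2COOCH2: ester, 1 C=O (running total 2).
CH(CONH2): amide, 1 C=O (running total 3).
CO: ketone, 1 C=O (running total 4).
CH(COOCH3): ester, 1 C=O (running total 5).
CH(NHCOCH3): amide, 1 C=O (running total 6).
CO: ketone, 1 C=O (running total 7).

7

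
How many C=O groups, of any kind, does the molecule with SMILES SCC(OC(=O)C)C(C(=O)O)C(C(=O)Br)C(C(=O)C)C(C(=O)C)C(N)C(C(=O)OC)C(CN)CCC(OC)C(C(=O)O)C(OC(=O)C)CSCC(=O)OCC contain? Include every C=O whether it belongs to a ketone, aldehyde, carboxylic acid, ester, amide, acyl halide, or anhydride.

CH(OCOCH3): ester, 1 C=O (running total 1).
CH(COOH): carboxylic acid, 1 C=O (running total 2).
CH(COBr): acyl halide, 1 C=O (running total 3).
CH(COCH3): ketone, 1 C=O (running total 4).
CH(COCH3): ketone, 1 C=O (running total 5).
CH(COOCH3): ester, 1 C=O (running total 6).
CH(COOH): carboxylic acid, 1 C=O (running total 7).
CH(OCOCH3): ester, 1 C=O (running total 8).
COOCH2CH3: ester, 1 C=O (running total 9).

9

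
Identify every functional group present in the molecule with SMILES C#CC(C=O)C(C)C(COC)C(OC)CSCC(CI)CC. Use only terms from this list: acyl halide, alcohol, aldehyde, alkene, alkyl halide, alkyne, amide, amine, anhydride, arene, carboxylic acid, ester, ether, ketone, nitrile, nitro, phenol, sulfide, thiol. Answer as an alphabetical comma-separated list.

Reading the structure from left to right:
  HC≡C: C≡C triple bond → alkyne.
  CH(CHO): pendant –CHO: carbonyl C bonded to C and H → aldehyde.
  CH(CH2OCH3): pendant –CH2OCH3: C–O–C linkage → ether.
  CH(OCH3): pendant –OCH3: C–O–C with sp³ C, no adjacent C=O → ether.
  CH2SCH2: C–S–C linkage → sulfide (thioether).
  CH(CH2I): pendant –CH2X: halogen on sp³ carbon → alkyl halide.

aldehyde, alkyl halide, alkyne, ether, sulfide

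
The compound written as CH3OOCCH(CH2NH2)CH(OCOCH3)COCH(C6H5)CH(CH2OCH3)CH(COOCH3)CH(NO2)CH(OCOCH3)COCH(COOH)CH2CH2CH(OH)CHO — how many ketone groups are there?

CH3O–C(=O)–: carbonyl C bonded to C and to –OCH3 → ester (not ketone + ether).
pendant –CH2NH2: N on sp³ C, no adjacent C=O → amine.
pendant –OC(=O)CH3: an acyloxy group → ester.
–C(=O)– with carbon on both sides → ketone.
pendant –C6H5: benzene ring → arene.
pendant –CH2OCH3: C–O–C linkage → ether.
pendant –COOCH3: carbonyl C bonded to C and –OCH3 → ester.
–NO2 on an sp³ carbon → nitro (the N=O is not a carbonyl).
pendant –OC(=O)CH3: an acyloxy group → ester.
–C(=O)– with carbon on both sides → ketone.
pendant –COOH: carbonyl C bonded to C and –OH → carboxylic acid.
–OH on an sp³ carbon → alcohol (secondary).
terminal –CHO: carbonyl C bonded to H and C → aldehyde.
Ketone appears at: CO, CO → 2.

2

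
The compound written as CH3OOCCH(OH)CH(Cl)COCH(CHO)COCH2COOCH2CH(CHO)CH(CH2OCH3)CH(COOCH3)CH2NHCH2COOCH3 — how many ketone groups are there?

Reading the structure from left to right:
  CH3OOC: CH3O–C(=O)–: carbonyl C bonded to C and to –OCH3 → ester (not ketone + ether).
  CH(OH): –OH on an sp³ carbon → alcohol (secondary).
  CH(Cl): halogen on an sp³ carbon → alkyl halide.
  CO: –C(=O)– with carbon on both sides → ketone.
  CH(CHO): pendant –CHO: carbonyl C bonded to C and H → aldehyde.
  CO: –C(=O)– with carbon on both sides → ketone.
  CH2COOCH2: –C(=O)–O–C with C on the carbonyl side → ester.
  CH(CHO): pendant –CHO: carbonyl C bonded to C and H → aldehyde.
  CH(CH2OCH3): pendant –CH2OCH3: C–O–C linkage → ether.
  CH(COOCH3): pendant –COOCH3: carbonyl C bonded to C and –OCH3 → ester.
  CH2NHCH2: C–N–C with sp³ carbons and no adjacent C=O → amine (secondary).
  COOCH3: –C(=O)OCH3: carbonyl C bonded to C and to –OCH3 → ester (not ketone + ether).
Ketone appears at: CO, CO → 2.

2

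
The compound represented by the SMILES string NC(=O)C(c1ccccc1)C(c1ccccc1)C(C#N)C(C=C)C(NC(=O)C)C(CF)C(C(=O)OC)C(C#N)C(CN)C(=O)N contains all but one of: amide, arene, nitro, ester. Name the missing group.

nitro

amide: present (H2NCO — –C(=O)NH2: carbonyl C bonded to C and to N → amide (the N is not a separate amine)).
ester: present (CH(COOCH3) — pendant –COOCH3: carbonyl C bonded to C and –OCH3 → ester).
arene: present (CH(C6H5) — pendant –C6H5: benzene ring → arene).
nitro: no segment matches this pattern.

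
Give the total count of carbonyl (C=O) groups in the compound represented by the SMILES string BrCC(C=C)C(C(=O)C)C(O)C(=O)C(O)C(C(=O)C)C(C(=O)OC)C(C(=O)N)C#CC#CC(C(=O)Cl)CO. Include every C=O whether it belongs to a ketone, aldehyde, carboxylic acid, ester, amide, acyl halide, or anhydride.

6

CH(COCH3): ketone, 1 C=O (running total 1).
CO: ketone, 1 C=O (running total 2).
CH(COCH3): ketone, 1 C=O (running total 3).
CH(COOCH3): ester, 1 C=O (running total 4).
CH(CONH2): amide, 1 C=O (running total 5).
CH(COCl): acyl halide, 1 C=O (running total 6).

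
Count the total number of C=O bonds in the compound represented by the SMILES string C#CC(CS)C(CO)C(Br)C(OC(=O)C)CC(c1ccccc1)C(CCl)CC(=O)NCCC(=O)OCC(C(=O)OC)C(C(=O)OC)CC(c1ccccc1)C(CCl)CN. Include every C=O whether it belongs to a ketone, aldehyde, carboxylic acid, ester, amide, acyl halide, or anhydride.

5

CH(OCOCH3): ester, 1 C=O (running total 1).
CH2CONHCH2: amide, 1 C=O (running total 2).
CH2COOCH2: ester, 1 C=O (running total 3).
CH(COOCH3): ester, 1 C=O (running total 4).
CH(COOCH3): ester, 1 C=O (running total 5).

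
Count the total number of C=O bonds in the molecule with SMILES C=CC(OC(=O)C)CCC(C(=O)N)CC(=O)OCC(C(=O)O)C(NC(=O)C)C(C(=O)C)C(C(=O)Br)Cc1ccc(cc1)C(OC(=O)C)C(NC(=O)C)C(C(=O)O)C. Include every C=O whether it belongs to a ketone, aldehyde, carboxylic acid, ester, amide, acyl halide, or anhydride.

10

CH(OCOCH3): ester, 1 C=O (running total 1).
CH(CONH2): amide, 1 C=O (running total 2).
CH2COOCH2: ester, 1 C=O (running total 3).
CH(COOH): carboxylic acid, 1 C=O (running total 4).
CH(NHCOCH3): amide, 1 C=O (running total 5).
CH(COCH3): ketone, 1 C=O (running total 6).
CH(COBr): acyl halide, 1 C=O (running total 7).
CH(OCOCH3): ester, 1 C=O (running total 8).
CH(NHCOCH3): amide, 1 C=O (running total 9).
CH(COOH): carboxylic acid, 1 C=O (running total 10).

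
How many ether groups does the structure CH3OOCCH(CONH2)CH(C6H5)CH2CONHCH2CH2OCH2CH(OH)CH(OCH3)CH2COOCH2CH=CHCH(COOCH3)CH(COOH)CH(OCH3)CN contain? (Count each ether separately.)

Working along the chain:
  CH3OOC: CH3O–C(=O)–: carbonyl C bonded to C and to –OCH3 → ester (not ketone + ether).
  CH(CONH2): pendant –CONH2: carbonyl C bonded to C and N → amide.
  CH(C6H5): pendant –C6H5: benzene ring → arene.
  CH2CONHCH2: –C(=O)–N– linkage → amide (the N is not an amine).
  CH2OCH2: C–O–C with sp³ carbons on both sides and no adjacent C=O → ether.
  CH(OH): –OH on an sp³ carbon → alcohol (secondary).
  CH(OCH3): pendant –OCH3: C–O–C with sp³ C, no adjacent C=O → ether.
  CH2COOCH2: –C(=O)–O–C with C on the carbonyl side → ester.
  CH=CH: C=C double bond → alkene.
  CH(COOCH3): pendant –COOCH3: carbonyl C bonded to C and –OCH3 → ester.
  CH(COOH): pendant –COOH: carbonyl C bonded to C and –OH → carboxylic acid.
  CH(OCH3): pendant –OCH3: C–O–C with sp³ C, no adjacent C=O → ether.
  CN: –C≡N: carbon triple-bonded to nitrogen → nitrile.
Ether appears at: CH2OCH2, CH(OCH3), CH(OCH3) → 3.

3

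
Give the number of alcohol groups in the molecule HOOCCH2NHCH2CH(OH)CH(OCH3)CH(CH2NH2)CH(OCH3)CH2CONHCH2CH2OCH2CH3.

–COOH: carbonyl C bonded to –OH and C → carboxylic acid (the –OH is not a separate alcohol).
C–N–C with sp³ carbons and no adjacent C=O → amine (secondary).
–OH on an sp³ carbon → alcohol (secondary).
pendant –OCH3: C–O–C with sp³ C, no adjacent C=O → ether.
pendant –CH2NH2: N on sp³ C, no adjacent C=O → amine.
pendant –OCH3: C–O–C with sp³ C, no adjacent C=O → ether.
–C(=O)–N– linkage → amide (the N is not an amine).
C–O–C with sp³ carbons on both sides and no adjacent C=O → ether.
Alcohol appears at: CH(OH) → 1.

1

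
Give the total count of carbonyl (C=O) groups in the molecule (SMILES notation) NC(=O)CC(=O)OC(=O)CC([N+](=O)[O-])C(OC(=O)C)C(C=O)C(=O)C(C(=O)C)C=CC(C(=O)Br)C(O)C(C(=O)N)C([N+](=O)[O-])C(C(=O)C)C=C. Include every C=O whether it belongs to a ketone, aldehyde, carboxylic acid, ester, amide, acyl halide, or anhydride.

10

H2NCO: amide, 1 C=O (running total 1).
CH2CO-O-COCH2: anhydride, 2 C=O (running total 3).
CH(OCOCH3): ester, 1 C=O (running total 4).
CH(CHO): aldehyde, 1 C=O (running total 5).
CO: ketone, 1 C=O (running total 6).
CH(COCH3): ketone, 1 C=O (running total 7).
CH(COBr): acyl halide, 1 C=O (running total 8).
CH(CONH2): amide, 1 C=O (running total 9).
CH(COCH3): ketone, 1 C=O (running total 10).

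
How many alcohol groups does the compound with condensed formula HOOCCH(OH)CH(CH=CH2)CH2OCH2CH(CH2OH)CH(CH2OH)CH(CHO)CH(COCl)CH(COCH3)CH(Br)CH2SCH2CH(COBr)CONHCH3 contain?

3

Working along the chain:
  HOOC: –COOH: carbonyl C bonded to –OH and C → carboxylic acid (the –OH is not a separate alcohol).
  CH(OH): –OH on an sp³ carbon → alcohol (secondary).
  CH(CH=CH2): pendant –CH=CH2: C=C double bond → alkene.
  CH2OCH2: C–O–C with sp³ carbons on both sides and no adjacent C=O → ether.
  CH(CH2OH): pendant –CH2OH on an sp³ backbone C → alcohol.
  CH(CH2OH): pendant –CH2OH on an sp³ backbone C → alcohol.
  CH(CHO): pendant –CHO: carbonyl C bonded to C and H → aldehyde.
  CH(COCl): pendant –C(=O)X: carbonyl C bonded to C and halogen → acyl halide.
  CH(COCH3): pendant –COCH3: carbonyl C bonded to two carbons → ketone.
  CH(Br): halogen on an sp³ carbon → alkyl halide.
  CH2SCH2: C–S–C linkage → sulfide (thioether).
  CH(COBr): pendant –C(=O)X: carbonyl C bonded to C and halogen → acyl halide.
  CONHCH3: –C(=O)NHCH3: carbonyl C bonded to C and to N → amide (the N is not an amine).
Alcohol appears at: CH(OH), CH(CH2OH), CH(CH2OH) → 3.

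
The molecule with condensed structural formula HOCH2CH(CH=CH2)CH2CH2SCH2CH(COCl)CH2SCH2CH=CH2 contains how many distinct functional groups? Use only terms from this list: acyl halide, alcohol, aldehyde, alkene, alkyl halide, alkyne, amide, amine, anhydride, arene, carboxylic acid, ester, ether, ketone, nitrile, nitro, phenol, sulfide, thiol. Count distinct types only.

4

Taking each segment in turn:
  HOCH2: HO– on an sp³ carbon → alcohol.
  CH(CH=CH2): pendant –CH=CH2: C=C double bond → alkene.
  CH2SCH2: C–S–C linkage → sulfide (thioether).
  CH(COCl): pendant –C(=O)X: carbonyl C bonded to C and halogen → acyl halide.
  CH2SCH2: C–S–C linkage → sulfide (thioether).
  CH=CH2: C=C double bond → alkene.
Distinct types present: acyl halide, alcohol, alkene, sulfide.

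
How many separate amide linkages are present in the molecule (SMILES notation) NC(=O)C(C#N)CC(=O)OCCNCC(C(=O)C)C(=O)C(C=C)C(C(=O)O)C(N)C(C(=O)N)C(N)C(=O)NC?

Taking each segment in turn:
  H2NCO: –C(=O)NH2: carbonyl C bonded to C and to N → amide (the N is not a separate amine).
  CH(CN): pendant –C≡N: nitrile.
  CH2COOCH2: –C(=O)–O–C with C on the carbonyl side → ester.
  CH2NHCH2: C–N–C with sp³ carbons and no adjacent C=O → amine (secondary).
  CH(COCH3): pendant –COCH3: carbonyl C bonded to two carbons → ketone.
  CO: –C(=O)– with carbon on both sides → ketone.
  CH(CH=CH2): pendant –CH=CH2: C=C double bond → alkene.
  CH(COOH): pendant –COOH: carbonyl C bonded to C and –OH → carboxylic acid.
  CH(NH2): –NH2 on an sp³ carbon with no adjacent C=O → amine.
  CH(CONH2): pendant –CONH2: carbonyl C bonded to C and N → amide.
  CH(NH2): –NH2 on an sp³ carbon with no adjacent C=O → amine.
  CONHCH3: –C(=O)NHCH3: carbonyl C bonded to C and to N → amide (the N is not an amine).
Amide appears at: H2NCO, CH(CONH2), CONHCH3 → 3.

3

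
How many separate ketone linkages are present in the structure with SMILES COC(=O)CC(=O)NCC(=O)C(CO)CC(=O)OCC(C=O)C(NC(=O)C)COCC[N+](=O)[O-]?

Working along the chain:
  CH3OOC: CH3O–C(=O)–: carbonyl C bonded to C and to –OCH3 → ester (not ketone + ether).
  CH2CONHCH2: –C(=O)–N– linkage → amide (the N is not an amine).
  CO: –C(=O)– with carbon on both sides → ketone.
  CH(CH2OH): pendant –CH2OH on an sp³ backbone C → alcohol.
  CH2COOCH2: –C(=O)–O–C with C on the carbonyl side → ester.
  CH(CHO): pendant –CHO: carbonyl C bonded to C and H → aldehyde.
  CH(NHCOCH3): pendant –NHC(=O)CH3: N bonded to a carbonyl → amide (not amine).
  CH2OCH2: C–O–C with sp³ carbons on both sides and no adjacent C=O → ether.
  CH2NO2: –NO2 on carbon → nitro group.
Ketone appears at: CO → 1.

1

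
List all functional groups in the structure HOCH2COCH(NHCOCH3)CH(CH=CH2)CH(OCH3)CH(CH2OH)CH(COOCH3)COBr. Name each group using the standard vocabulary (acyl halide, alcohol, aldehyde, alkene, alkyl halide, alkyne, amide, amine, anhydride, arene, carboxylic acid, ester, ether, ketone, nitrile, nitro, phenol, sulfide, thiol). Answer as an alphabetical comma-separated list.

HO– on an sp³ carbon → alcohol.
–C(=O)– with carbon on both sides → ketone.
pendant –NHC(=O)CH3: N bonded to a carbonyl → amide (not amine).
pendant –CH=CH2: C=C double bond → alkene.
pendant –OCH3: C–O–C with sp³ C, no adjacent C=O → ether.
pendant –CH2OH on an sp³ backbone C → alcohol.
pendant –COOCH3: carbonyl C bonded to C and –OCH3 → ester.
–C(=O)Br: carbonyl C bonded to C and to a halogen → acyl halide (not alkyl halide).

acyl halide, alcohol, alkene, amide, ester, ether, ketone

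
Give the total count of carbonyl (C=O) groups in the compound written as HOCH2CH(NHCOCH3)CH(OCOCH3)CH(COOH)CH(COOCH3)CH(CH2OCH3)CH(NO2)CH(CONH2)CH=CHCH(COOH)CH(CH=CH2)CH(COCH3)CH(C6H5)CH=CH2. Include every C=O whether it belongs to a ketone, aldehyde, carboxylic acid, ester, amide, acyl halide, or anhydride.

CH(NHCOCH3): amide, 1 C=O (running total 1).
CH(OCOCH3): ester, 1 C=O (running total 2).
CH(COOH): carboxylic acid, 1 C=O (running total 3).
CH(COOCH3): ester, 1 C=O (running total 4).
CH(CONH2): amide, 1 C=O (running total 5).
CH(COOH): carboxylic acid, 1 C=O (running total 6).
CH(COCH3): ketone, 1 C=O (running total 7).

7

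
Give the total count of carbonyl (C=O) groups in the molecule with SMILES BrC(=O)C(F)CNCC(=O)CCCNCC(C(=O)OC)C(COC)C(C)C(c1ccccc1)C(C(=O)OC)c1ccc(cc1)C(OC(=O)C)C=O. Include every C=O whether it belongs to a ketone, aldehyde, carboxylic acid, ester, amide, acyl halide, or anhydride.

6

BrCO: acyl halide, 1 C=O (running total 1).
CO: ketone, 1 C=O (running total 2).
CH(COOCH3): ester, 1 C=O (running total 3).
CH(COOCH3): ester, 1 C=O (running total 4).
CH(OCOCH3): ester, 1 C=O (running total 5).
CHO: aldehyde, 1 C=O (running total 6).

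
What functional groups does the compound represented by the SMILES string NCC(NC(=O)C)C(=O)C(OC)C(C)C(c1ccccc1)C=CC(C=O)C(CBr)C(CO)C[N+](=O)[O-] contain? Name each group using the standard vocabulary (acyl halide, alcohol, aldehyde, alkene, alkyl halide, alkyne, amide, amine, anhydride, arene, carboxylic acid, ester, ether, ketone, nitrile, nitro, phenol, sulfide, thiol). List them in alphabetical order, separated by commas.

alcohol, aldehyde, alkene, alkyl halide, amide, amine, arene, ether, ketone, nitro

Reading the structure from left to right:
  H2NCH2: –NH2 on an sp³ carbon with no adjacent C=O → amine.
  CH(NHCOCH3): pendant –NHC(=O)CH3: N bonded to a carbonyl → amide (not amine).
  CO: –C(=O)– with carbon on both sides → ketone.
  CH(OCH3): pendant –OCH3: C–O–C with sp³ C, no adjacent C=O → ether.
  CH(C6H5): pendant –C6H5: benzene ring → arene.
  CH=CH: C=C double bond → alkene.
  CH(CHO): pendant –CHO: carbonyl C bonded to C and H → aldehyde.
  CH(CH2Br): pendant –CH2X: halogen on sp³ carbon → alkyl halide.
  CH(CH2OH): pendant –CH2OH on an sp³ backbone C → alcohol.
  CH2NO2: –NO2 on carbon → nitro group.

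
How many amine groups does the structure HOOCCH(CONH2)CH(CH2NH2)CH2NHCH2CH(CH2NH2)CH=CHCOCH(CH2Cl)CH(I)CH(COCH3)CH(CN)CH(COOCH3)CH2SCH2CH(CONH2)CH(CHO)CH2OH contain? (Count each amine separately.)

3

–COOH: carbonyl C bonded to –OH and C → carboxylic acid (the –OH is not a separate alcohol).
pendant –CONH2: carbonyl C bonded to C and N → amide.
pendant –CH2NH2: N on sp³ C, no adjacent C=O → amine.
C–N–C with sp³ carbons and no adjacent C=O → amine (secondary).
pendant –CH2NH2: N on sp³ C, no adjacent C=O → amine.
C=C double bond → alkene.
–C(=O)– with carbon on both sides → ketone.
pendant –CH2X: halogen on sp³ carbon → alkyl halide.
halogen on an sp³ carbon → alkyl halide.
pendant –COCH3: carbonyl C bonded to two carbons → ketone.
pendant –C≡N: nitrile.
pendant –COOCH3: carbonyl C bonded to C and –OCH3 → ester.
C–S–C linkage → sulfide (thioether).
pendant –CONH2: carbonyl C bonded to C and N → amide.
pendant –CHO: carbonyl C bonded to C and H → aldehyde.
–OH on an sp³ carbon → alcohol.
Amine appears at: CH(CH2NH2), CH2NHCH2, CH(CH2NH2) → 3.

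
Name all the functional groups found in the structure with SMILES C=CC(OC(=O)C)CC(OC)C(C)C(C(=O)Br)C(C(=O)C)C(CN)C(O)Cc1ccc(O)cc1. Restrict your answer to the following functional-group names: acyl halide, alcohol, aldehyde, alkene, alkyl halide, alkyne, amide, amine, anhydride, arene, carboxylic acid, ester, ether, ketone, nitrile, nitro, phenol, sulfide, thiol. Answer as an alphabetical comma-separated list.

C=C double bond → alkene.
pendant –OC(=O)CH3: an acyloxy group → ester.
pendant –OCH3: C–O–C with sp³ C, no adjacent C=O → ether.
pendant –C(=O)X: carbonyl C bonded to C and halogen → acyl halide.
pendant –COCH3: carbonyl C bonded to two carbons → ketone.
pendant –CH2NH2: N on sp³ C, no adjacent C=O → amine.
–OH on an sp³ carbon → alcohol (secondary).
–OH attached directly to an aromatic ring → phenol (not alcohol); the ring itself is an arene.

acyl halide, alcohol, alkene, amine, arene, ester, ether, ketone, phenol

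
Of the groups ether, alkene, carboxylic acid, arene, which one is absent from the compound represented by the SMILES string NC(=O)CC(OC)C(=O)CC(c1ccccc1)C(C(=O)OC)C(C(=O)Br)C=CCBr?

alkene: present (CH=CH — C=C double bond → alkene).
ether: present (CH(OCH3) — pendant –OCH3: C–O–C with sp³ C, no adjacent C=O → ether).
arene: present (CH(C6H5) — pendant –C6H5: benzene ring → arene).
carboxylic acid: absent. In CH(COOCH3), the acyl oxygen is bonded to carbon (–O–C), not to H, so this is an ester. In H2NCO, the carbonyl is bonded to nitrogen, not to –OH; that is an amide.

carboxylic acid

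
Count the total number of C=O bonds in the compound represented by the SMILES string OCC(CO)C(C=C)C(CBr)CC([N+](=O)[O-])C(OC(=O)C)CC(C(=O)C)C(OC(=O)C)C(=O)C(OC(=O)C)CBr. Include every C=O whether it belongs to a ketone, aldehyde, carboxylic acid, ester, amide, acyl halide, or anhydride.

CH(OCOCH3): ester, 1 C=O (running total 1).
CH(COCH3): ketone, 1 C=O (running total 2).
CH(OCOCH3): ester, 1 C=O (running total 3).
CO: ketone, 1 C=O (running total 4).
CH(OCOCH3): ester, 1 C=O (running total 5).

5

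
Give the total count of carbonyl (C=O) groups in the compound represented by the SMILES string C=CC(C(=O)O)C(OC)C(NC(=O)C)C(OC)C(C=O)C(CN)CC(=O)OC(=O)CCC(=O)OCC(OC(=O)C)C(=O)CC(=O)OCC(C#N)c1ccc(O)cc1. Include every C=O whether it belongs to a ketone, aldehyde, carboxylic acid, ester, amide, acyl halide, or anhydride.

9

CH(COOH): carboxylic acid, 1 C=O (running total 1).
CH(NHCOCH3): amide, 1 C=O (running total 2).
CH(CHO): aldehyde, 1 C=O (running total 3).
CH2CO-O-COCH2: anhydride, 2 C=O (running total 5).
CH2COOCH2: ester, 1 C=O (running total 6).
CH(OCOCH3): ester, 1 C=O (running total 7).
CO: ketone, 1 C=O (running total 8).
CH2COOCH2: ester, 1 C=O (running total 9).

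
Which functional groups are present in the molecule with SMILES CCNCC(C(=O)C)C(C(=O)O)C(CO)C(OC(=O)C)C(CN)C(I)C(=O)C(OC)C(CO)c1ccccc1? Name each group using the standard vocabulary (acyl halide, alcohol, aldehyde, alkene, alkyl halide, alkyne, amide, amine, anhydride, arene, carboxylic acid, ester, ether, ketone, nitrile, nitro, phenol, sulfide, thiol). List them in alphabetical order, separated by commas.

Working along the chain:
  CH2NHCH2: C–N–C with sp³ carbons and no adjacent C=O → amine (secondary).
  CH(COCH3): pendant –COCH3: carbonyl C bonded to two carbons → ketone.
  CH(COOH): pendant –COOH: carbonyl C bonded to C and –OH → carboxylic acid.
  CH(CH2OH): pendant –CH2OH on an sp³ backbone C → alcohol.
  CH(OCOCH3): pendant –OC(=O)CH3: an acyloxy group → ester.
  CH(CH2NH2): pendant –CH2NH2: N on sp³ C, no adjacent C=O → amine.
  CH(I): halogen on an sp³ carbon → alkyl halide.
  CO: –C(=O)– with carbon on both sides → ketone.
  CH(OCH3): pendant –OCH3: C–O–C with sp³ C, no adjacent C=O → ether.
  CH(CH2OH): pendant –CH2OH on an sp³ backbone C → alcohol.
  C6H5: –C6H5 phenyl ring → arene.

alcohol, alkyl halide, amine, arene, carboxylic acid, ester, ether, ketone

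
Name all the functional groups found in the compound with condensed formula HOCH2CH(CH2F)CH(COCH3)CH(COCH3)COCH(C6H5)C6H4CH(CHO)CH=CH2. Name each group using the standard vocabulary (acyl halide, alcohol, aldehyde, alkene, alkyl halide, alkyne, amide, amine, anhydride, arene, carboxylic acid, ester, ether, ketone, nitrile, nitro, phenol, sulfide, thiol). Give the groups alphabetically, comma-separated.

HO– on an sp³ carbon → alcohol.
pendant –CH2X: halogen on sp³ carbon → alkyl halide.
pendant –COCH3: carbonyl C bonded to two carbons → ketone.
pendant –COCH3: carbonyl C bonded to two carbons → ketone.
–C(=O)– with carbon on both sides → ketone.
pendant –C6H5: benzene ring → arene.
para-disubstituted benzene ring → arene.
pendant –CHO: carbonyl C bonded to C and H → aldehyde.
C=C double bond → alkene.

alcohol, aldehyde, alkene, alkyl halide, arene, ketone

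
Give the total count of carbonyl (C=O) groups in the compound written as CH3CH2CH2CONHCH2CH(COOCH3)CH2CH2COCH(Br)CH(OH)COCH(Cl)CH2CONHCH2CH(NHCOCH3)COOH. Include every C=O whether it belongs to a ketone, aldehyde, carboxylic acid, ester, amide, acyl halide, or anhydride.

7

CH2CONHCH2: amide, 1 C=O (running total 1).
CH(COOCH3): ester, 1 C=O (running total 2).
CO: ketone, 1 C=O (running total 3).
CO: ketone, 1 C=O (running total 4).
CH2CONHCH2: amide, 1 C=O (running total 5).
CH(NHCOCH3): amide, 1 C=O (running total 6).
COOH: carboxylic acid, 1 C=O (running total 7).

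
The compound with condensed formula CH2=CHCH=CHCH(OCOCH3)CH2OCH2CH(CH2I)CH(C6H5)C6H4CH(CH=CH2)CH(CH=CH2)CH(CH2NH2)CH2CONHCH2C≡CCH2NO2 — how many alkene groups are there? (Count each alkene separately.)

4

C=C double bond → alkene.
C=C double bond → alkene.
pendant –OC(=O)CH3: an acyloxy group → ester.
C–O–C with sp³ carbons on both sides and no adjacent C=O → ether.
pendant –CH2X: halogen on sp³ carbon → alkyl halide.
pendant –C6H5: benzene ring → arene.
para-disubstituted benzene ring → arene.
pendant –CH=CH2: C=C double bond → alkene.
pendant –CH=CH2: C=C double bond → alkene.
pendant –CH2NH2: N on sp³ C, no adjacent C=O → amine.
–C(=O)–N– linkage → amide (the N is not an amine).
C≡C triple bond → alkyne.
–NO2 on carbon → nitro group.
Alkene appears at: CH2=CH, CH=CH, CH(CH=CH2), CH(CH=CH2) → 4.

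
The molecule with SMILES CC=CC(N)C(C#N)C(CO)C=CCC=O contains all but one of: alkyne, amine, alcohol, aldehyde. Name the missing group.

alcohol: present (CH(CH2OH) — pendant –CH2OH on an sp³ backbone C → alcohol).
amine: present (CH(NH2) — –NH2 on an sp³ carbon with no adjacent C=O → amine).
aldehyde: present (CHO — terminal –CHO: carbonyl C bonded to H and C → aldehyde).
alkyne: absent. In CH(CN), the triple bond is C≡N, not C≡C, so it is a nitrile.

alkyne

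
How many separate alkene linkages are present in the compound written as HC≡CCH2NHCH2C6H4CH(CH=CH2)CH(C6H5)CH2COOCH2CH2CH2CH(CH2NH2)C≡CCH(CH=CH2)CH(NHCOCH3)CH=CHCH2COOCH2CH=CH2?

4

Working along the chain:
  HC≡C: C≡C triple bond → alkyne.
  CH2NHCH2: C–N–C with sp³ carbons and no adjacent C=O → amine (secondary).
  C6H4: para-disubstituted benzene ring → arene.
  CH(CH=CH2): pendant –CH=CH2: C=C double bond → alkene.
  CH(C6H5): pendant –C6H5: benzene ring → arene.
  CH2COOCH2: –C(=O)–O–C with C on the carbonyl side → ester.
  CH(CH2NH2): pendant –CH2NH2: N on sp³ C, no adjacent C=O → amine.
  C≡C: C≡C triple bond → alkyne.
  CH(CH=CH2): pendant –CH=CH2: C=C double bond → alkene.
  CH(NHCOCH3): pendant –NHC(=O)CH3: N bonded to a carbonyl → amide (not amine).
  CH=CH: C=C double bond → alkene.
  CH2COOCH2: –C(=O)–O–C with C on the carbonyl side → ester.
  CH=CH2: C=C double bond → alkene.
Alkene appears at: CH(CH=CH2), CH(CH=CH2), CH=CH, CH=CH2 → 4.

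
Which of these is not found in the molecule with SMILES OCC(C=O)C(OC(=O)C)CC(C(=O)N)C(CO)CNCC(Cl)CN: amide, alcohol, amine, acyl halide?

acyl halide

amide: present (CH(CONH2) — pendant –CONH2: carbonyl C bonded to C and N → amide).
amine: present (CH2NHCH2 — C–N–C with sp³ carbons and no adjacent C=O → amine (secondary)).
alcohol: present (HOCH2 — HO– on an sp³ carbon → alcohol).
acyl halide: no segment matches this pattern.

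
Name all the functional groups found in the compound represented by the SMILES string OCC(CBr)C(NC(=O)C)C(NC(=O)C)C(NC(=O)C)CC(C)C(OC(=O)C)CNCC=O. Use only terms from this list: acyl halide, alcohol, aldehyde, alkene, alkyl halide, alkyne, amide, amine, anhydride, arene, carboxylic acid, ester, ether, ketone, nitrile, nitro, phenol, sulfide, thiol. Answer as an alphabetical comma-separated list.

alcohol, aldehyde, alkyl halide, amide, amine, ester

Working along the chain:
  HOCH2: HO– on an sp³ carbon → alcohol.
  CH(CH2Br): pendant –CH2X: halogen on sp³ carbon → alkyl halide.
  CH(NHCOCH3): pendant –NHC(=O)CH3: N bonded to a carbonyl → amide (not amine).
  CH(NHCOCH3): pendant –NHC(=O)CH3: N bonded to a carbonyl → amide (not amine).
  CH(NHCOCH3): pendant –NHC(=O)CH3: N bonded to a carbonyl → amide (not amine).
  CH(OCOCH3): pendant –OC(=O)CH3: an acyloxy group → ester.
  CH2NHCH2: C–N–C with sp³ carbons and no adjacent C=O → amine (secondary).
  CHO: terminal –CHO: carbonyl C bonded to H and C → aldehyde.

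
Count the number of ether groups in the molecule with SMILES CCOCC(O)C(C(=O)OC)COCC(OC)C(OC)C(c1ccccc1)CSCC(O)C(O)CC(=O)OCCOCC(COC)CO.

C–O–C with sp³ carbons on both sides and no adjacent C=O → ether.
–OH on an sp³ carbon → alcohol (secondary).
pendant –COOCH3: carbonyl C bonded to C and –OCH3 → ester.
C–O–C with sp³ carbons on both sides and no adjacent C=O → ether.
pendant –OCH3: C–O–C with sp³ C, no adjacent C=O → ether.
pendant –OCH3: C–O–C with sp³ C, no adjacent C=O → ether.
pendant –C6H5: benzene ring → arene.
C–S–C linkage → sulfide (thioether).
–OH on an sp³ carbon → alcohol (secondary).
–OH on an sp³ carbon → alcohol (secondary).
–C(=O)–O–C with C on the carbonyl side → ester.
C–O–C with sp³ carbons on both sides and no adjacent C=O → ether.
pendant –CH2OCH3: C–O–C linkage → ether.
–OH on an sp³ carbon → alcohol.
Ether appears at: CH2OCH2, CH2OCH2, CH(OCH3), CH(OCH3), CH2OCH2, CH(CH2OCH3) → 6.

6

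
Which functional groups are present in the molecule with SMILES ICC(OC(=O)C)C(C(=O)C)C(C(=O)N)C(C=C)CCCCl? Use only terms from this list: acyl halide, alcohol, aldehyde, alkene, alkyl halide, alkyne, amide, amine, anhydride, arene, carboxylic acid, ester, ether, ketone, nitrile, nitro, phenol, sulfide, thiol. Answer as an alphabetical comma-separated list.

alkene, alkyl halide, amide, ester, ketone

Working along the chain:
  ICH2: halogen on an sp³ carbon → alkyl halide.
  CH(OCOCH3): pendant –OC(=O)CH3: an acyloxy group → ester.
  CH(COCH3): pendant –COCH3: carbonyl C bonded to two carbons → ketone.
  CH(CONH2): pendant –CONH2: carbonyl C bonded to C and N → amide.
  CH(CH=CH2): pendant –CH=CH2: C=C double bond → alkene.
  CH2Cl: halogen on an sp³ carbon → alkyl halide.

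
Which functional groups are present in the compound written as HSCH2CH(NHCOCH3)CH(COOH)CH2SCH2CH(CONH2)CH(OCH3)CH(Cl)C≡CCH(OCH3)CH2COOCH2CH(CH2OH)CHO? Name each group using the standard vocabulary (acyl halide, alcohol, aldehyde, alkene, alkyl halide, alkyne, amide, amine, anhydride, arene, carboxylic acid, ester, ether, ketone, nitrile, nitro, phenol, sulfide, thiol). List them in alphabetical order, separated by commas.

alcohol, aldehyde, alkyl halide, alkyne, amide, carboxylic acid, ester, ether, sulfide, thiol

–SH on an sp³ carbon → thiol.
pendant –NHC(=O)CH3: N bonded to a carbonyl → amide (not amine).
pendant –COOH: carbonyl C bonded to C and –OH → carboxylic acid.
C–S–C linkage → sulfide (thioether).
pendant –CONH2: carbonyl C bonded to C and N → amide.
pendant –OCH3: C–O–C with sp³ C, no adjacent C=O → ether.
halogen on an sp³ carbon → alkyl halide.
C≡C triple bond → alkyne.
pendant –OCH3: C–O–C with sp³ C, no adjacent C=O → ether.
–C(=O)–O–C with C on the carbonyl side → ester.
pendant –CH2OH on an sp³ backbone C → alcohol.
terminal –CHO: carbonyl C bonded to H and C → aldehyde.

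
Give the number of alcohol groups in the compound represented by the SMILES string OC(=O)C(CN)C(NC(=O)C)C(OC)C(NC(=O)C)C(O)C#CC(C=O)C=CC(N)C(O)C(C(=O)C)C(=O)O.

–COOH: carbonyl C bonded to –OH and C → carboxylic acid (the –OH is not a separate alcohol).
pendant –CH2NH2: N on sp³ C, no adjacent C=O → amine.
pendant –NHC(=O)CH3: N bonded to a carbonyl → amide (not amine).
pendant –OCH3: C–O–C with sp³ C, no adjacent C=O → ether.
pendant –NHC(=O)CH3: N bonded to a carbonyl → amide (not amine).
–OH on an sp³ carbon → alcohol (secondary).
C≡C triple bond → alkyne.
pendant –CHO: carbonyl C bonded to C and H → aldehyde.
C=C double bond → alkene.
–NH2 on an sp³ carbon with no adjacent C=O → amine.
–OH on an sp³ carbon → alcohol (secondary).
pendant –COCH3: carbonyl C bonded to two carbons → ketone.
–COOH: carbonyl C bonded to –OH and C → carboxylic acid (the –OH is not a separate alcohol).
Alcohol appears at: CH(OH), CH(OH) → 2.

2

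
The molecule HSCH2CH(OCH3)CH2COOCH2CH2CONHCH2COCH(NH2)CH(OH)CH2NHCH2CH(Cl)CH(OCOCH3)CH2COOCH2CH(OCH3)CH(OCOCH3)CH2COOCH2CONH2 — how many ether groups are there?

2

–SH on an sp³ carbon → thiol.
pendant –OCH3: C–O–C with sp³ C, no adjacent C=O → ether.
–C(=O)–O–C with C on the carbonyl side → ester.
–C(=O)–N– linkage → amide (the N is not an amine).
–C(=O)– with carbon on both sides → ketone.
–NH2 on an sp³ carbon with no adjacent C=O → amine.
–OH on an sp³ carbon → alcohol (secondary).
C–N–C with sp³ carbons and no adjacent C=O → amine (secondary).
halogen on an sp³ carbon → alkyl halide.
pendant –OC(=O)CH3: an acyloxy group → ester.
–C(=O)–O–C with C on the carbonyl side → ester.
pendant –OCH3: C–O–C with sp³ C, no adjacent C=O → ether.
pendant –OC(=O)CH3: an acyloxy group → ester.
–C(=O)–O–C with C on the carbonyl side → ester.
–C(=O)NH2: carbonyl C bonded to C and to N → amide (the N is not a separate amine).
Ether appears at: CH(OCH3), CH(OCH3) → 2.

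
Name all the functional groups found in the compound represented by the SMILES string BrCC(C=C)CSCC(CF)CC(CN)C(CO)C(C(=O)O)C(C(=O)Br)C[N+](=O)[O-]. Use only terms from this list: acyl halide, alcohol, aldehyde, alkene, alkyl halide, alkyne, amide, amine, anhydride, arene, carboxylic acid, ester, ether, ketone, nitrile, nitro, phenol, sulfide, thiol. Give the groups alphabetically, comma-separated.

halogen on an sp³ carbon → alkyl halide.
pendant –CH=CH2: C=C double bond → alkene.
C–S–C linkage → sulfide (thioether).
pendant –CH2X: halogen on sp³ carbon → alkyl halide.
pendant –CH2NH2: N on sp³ C, no adjacent C=O → amine.
pendant –CH2OH on an sp³ backbone C → alcohol.
pendant –COOH: carbonyl C bonded to C and –OH → carboxylic acid.
pendant –C(=O)X: carbonyl C bonded to C and halogen → acyl halide.
–NO2 on carbon → nitro group.

acyl halide, alcohol, alkene, alkyl halide, amine, carboxylic acid, nitro, sulfide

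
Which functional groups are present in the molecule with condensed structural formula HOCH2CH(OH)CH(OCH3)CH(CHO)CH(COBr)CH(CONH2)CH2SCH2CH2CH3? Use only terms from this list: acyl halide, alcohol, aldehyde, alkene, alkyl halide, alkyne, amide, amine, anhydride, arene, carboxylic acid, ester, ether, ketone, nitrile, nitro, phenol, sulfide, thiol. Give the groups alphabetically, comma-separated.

Reading the structure from left to right:
  HOCH2: HO– on an sp³ carbon → alcohol.
  CH(OH): –OH on an sp³ carbon → alcohol (secondary).
  CH(OCH3): pendant –OCH3: C–O–C with sp³ C, no adjacent C=O → ether.
  CH(CHO): pendant –CHO: carbonyl C bonded to C and H → aldehyde.
  CH(COBr): pendant –C(=O)X: carbonyl C bonded to C and halogen → acyl halide.
  CH(CONH2): pendant –CONH2: carbonyl C bonded to C and N → amide.
  CH2SCH2: C–S–C linkage → sulfide (thioether).

acyl halide, alcohol, aldehyde, amide, ether, sulfide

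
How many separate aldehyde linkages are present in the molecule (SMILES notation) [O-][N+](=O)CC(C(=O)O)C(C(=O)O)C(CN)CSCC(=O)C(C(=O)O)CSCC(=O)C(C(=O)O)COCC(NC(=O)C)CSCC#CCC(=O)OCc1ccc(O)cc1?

Reading the structure from left to right:
  O2NCH2: –NO2 on carbon → nitro group.
  CH(COOH): pendant –COOH: carbonyl C bonded to C and –OH → carboxylic acid.
  CH(COOH): pendant –COOH: carbonyl C bonded to C and –OH → carboxylic acid.
  CH(CH2NH2): pendant –CH2NH2: N on sp³ C, no adjacent C=O → amine.
  CH2SCH2: C–S–C linkage → sulfide (thioether).
  CO: –C(=O)– with carbon on both sides → ketone.
  CH(COOH): pendant –COOH: carbonyl C bonded to C and –OH → carboxylic acid.
  CH2SCH2: C–S–C linkage → sulfide (thioether).
  CO: –C(=O)– with carbon on both sides → ketone.
  CH(COOH): pendant –COOH: carbonyl C bonded to C and –OH → carboxylic acid.
  CH2OCH2: C–O–C with sp³ carbons on both sides and no adjacent C=O → ether.
  CH(NHCOCH3): pendant –NHC(=O)CH3: N bonded to a carbonyl → amide (not amine).
  CH2SCH2: C–S–C linkage → sulfide (thioether).
  C≡C: C≡C triple bond → alkyne.
  CH2COOCH2: –C(=O)–O–C with C on the carbonyl side → ester.
  C6H4OH: –OH attached directly to an aromatic ring → phenol (not alcohol); the ring itself is an arene.
No segment is a aldehyde: CH(COOH) is carboxylic acid, not aldehyde; CH(COOH) is carboxylic acid, not aldehyde; CO is ketone, not aldehyde. → 0.

0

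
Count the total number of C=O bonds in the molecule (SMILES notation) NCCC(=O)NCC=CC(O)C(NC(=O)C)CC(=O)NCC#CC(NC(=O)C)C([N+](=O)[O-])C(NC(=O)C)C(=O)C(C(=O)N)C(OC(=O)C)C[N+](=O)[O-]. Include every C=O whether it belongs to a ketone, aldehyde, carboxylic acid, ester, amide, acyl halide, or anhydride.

8

CH2CONHCH2: amide, 1 C=O (running total 1).
CH(NHCOCH3): amide, 1 C=O (running total 2).
CH2CONHCH2: amide, 1 C=O (running total 3).
CH(NHCOCH3): amide, 1 C=O (running total 4).
CH(NHCOCH3): amide, 1 C=O (running total 5).
CO: ketone, 1 C=O (running total 6).
CH(CONH2): amide, 1 C=O (running total 7).
CH(OCOCH3): ester, 1 C=O (running total 8).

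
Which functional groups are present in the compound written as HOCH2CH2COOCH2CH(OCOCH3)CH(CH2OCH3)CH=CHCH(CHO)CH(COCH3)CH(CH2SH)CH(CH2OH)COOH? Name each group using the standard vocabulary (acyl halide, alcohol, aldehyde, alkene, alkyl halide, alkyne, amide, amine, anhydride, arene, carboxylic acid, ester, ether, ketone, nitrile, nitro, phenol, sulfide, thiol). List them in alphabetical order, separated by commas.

alcohol, aldehyde, alkene, carboxylic acid, ester, ether, ketone, thiol

Taking each segment in turn:
  HOCH2: HO– on an sp³ carbon → alcohol.
  CH2COOCH2: –C(=O)–O–C with C on the carbonyl side → ester.
  CH(OCOCH3): pendant –OC(=O)CH3: an acyloxy group → ester.
  CH(CH2OCH3): pendant –CH2OCH3: C–O–C linkage → ether.
  CH=CH: C=C double bond → alkene.
  CH(CHO): pendant –CHO: carbonyl C bonded to C and H → aldehyde.
  CH(COCH3): pendant –COCH3: carbonyl C bonded to two carbons → ketone.
  CH(CH2SH): pendant –CH2SH → thiol.
  CH(CH2OH): pendant –CH2OH on an sp³ backbone C → alcohol.
  COOH: –COOH: carbonyl C bonded to –OH and C → carboxylic acid (the –OH is not a separate alcohol).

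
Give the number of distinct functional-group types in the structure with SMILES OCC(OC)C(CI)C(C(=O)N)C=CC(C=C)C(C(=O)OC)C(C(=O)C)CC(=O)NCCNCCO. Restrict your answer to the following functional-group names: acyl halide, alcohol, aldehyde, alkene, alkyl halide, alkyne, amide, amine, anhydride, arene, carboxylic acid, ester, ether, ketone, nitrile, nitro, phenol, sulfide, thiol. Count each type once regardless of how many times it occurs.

8

HO– on an sp³ carbon → alcohol.
pendant –OCH3: C–O–C with sp³ C, no adjacent C=O → ether.
pendant –CH2X: halogen on sp³ carbon → alkyl halide.
pendant –CONH2: carbonyl C bonded to C and N → amide.
C=C double bond → alkene.
pendant –CH=CH2: C=C double bond → alkene.
pendant –COOCH3: carbonyl C bonded to C and –OCH3 → ester.
pendant –COCH3: carbonyl C bonded to two carbons → ketone.
–C(=O)–N– linkage → amide (the N is not an amine).
C–N–C with sp³ carbons and no adjacent C=O → amine (secondary).
–OH on an sp³ carbon → alcohol.
Distinct types present: alcohol, alkene, alkyl halide, amide, amine, ester, ether, ketone.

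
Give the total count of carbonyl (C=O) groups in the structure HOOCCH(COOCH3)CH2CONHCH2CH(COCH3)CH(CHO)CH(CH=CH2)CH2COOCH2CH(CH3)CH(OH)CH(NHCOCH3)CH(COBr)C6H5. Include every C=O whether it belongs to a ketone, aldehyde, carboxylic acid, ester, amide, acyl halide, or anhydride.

HOOC: carboxylic acid, 1 C=O (running total 1).
CH(COOCH3): ester, 1 C=O (running total 2).
CH2CONHCH2: amide, 1 C=O (running total 3).
CH(COCH3): ketone, 1 C=O (running total 4).
CH(CHO): aldehyde, 1 C=O (running total 5).
CH2COOCH2: ester, 1 C=O (running total 6).
CH(NHCOCH3): amide, 1 C=O (running total 7).
CH(COBr): acyl halide, 1 C=O (running total 8).

8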